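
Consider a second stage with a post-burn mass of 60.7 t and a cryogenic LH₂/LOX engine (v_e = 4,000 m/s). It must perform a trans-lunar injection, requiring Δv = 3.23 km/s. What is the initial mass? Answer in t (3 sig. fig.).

initial mass ≈ 136 t

m₀/m_f = exp(Δv / v_e) = exp(3230 / 4000.0) = exp(0.8075) = 2.2423.
m₀ = m_f × 2.2423 = 60.7 × 2.2423 = 136.108 t.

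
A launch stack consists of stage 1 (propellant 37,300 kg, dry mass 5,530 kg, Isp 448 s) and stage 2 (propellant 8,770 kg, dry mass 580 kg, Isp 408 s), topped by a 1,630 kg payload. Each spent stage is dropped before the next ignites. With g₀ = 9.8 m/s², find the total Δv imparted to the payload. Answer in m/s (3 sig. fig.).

Ignition mass of stage 1 = 37,300+5,530 + 8,770+580 + 1,630 = 53,810 kg.
Stage 1: m₀ = 53,810 kg, m_f = 53,810 − 37,300 = 16,510 kg; Δv = 448×9.8×ln(3.259) = 4390.4×1.1815 ≈ 5187 m/s.
Stage 2: m₀ = 10,980 kg, m_f = 10,980 − 8,770 = 2,210 kg; Δv = 408×9.8×ln(4.968) = 3998.4×1.6031 ≈ 6410 m/s.
Total Δv = 5187 + 6410 = 11597 m/s.

Δv ≈ 11600 m/s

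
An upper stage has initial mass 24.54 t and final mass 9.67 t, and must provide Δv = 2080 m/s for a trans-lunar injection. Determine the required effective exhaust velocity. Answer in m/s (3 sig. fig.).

ln(m₀/m_f) = ln(24540/9670) = ln(2.538) = 0.9313.
v_e = Δv / ln(m₀/m_f) = 2080 / 0.9313 = 2233.5 m/s.

v_e ≈ 2230 m/s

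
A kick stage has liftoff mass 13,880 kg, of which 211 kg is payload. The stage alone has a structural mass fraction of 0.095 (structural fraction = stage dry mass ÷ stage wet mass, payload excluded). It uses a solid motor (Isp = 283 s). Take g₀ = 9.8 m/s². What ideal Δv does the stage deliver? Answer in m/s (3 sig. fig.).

Δv ≈ 6150 m/s

Stage wet mass = m₀ − payload = 13,880 − 211 = 13,669 kg.
Stage dry mass = ε × stage wet mass = 0.095 × 13,669 = 1,298.56 kg.
Burnout mass m_f = stage dry + payload = 1,298.56 + 211 = 1,509.56 kg.
v_e = Isp · g₀ = 283 × 9.8 = 2773.4 m/s.
Rocket equation: Δv = v_e · ln(13,880/1,509.56) = 2773.4 × ln(9.195) = 2773.4 × 2.2186 ≈ 6153 m/s.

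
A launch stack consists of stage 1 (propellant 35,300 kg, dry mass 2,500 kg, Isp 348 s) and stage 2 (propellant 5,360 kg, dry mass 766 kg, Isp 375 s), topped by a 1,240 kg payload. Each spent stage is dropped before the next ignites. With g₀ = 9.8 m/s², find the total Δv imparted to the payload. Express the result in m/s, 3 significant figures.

Ignition mass of stage 1 = 35,300+2,500 + 5,360+766 + 1,240 = 45,166 kg.
Stage 1: m₀ = 45,166 kg, m_f = 45,166 − 35,300 = 9,866 kg; Δv = 348×9.8×ln(4.578) = 3410.4×1.5213 ≈ 5188 m/s.
Stage 2: m₀ = 7,366 kg, m_f = 7,366 − 5,360 = 2,006 kg; Δv = 375×9.8×ln(3.672) = 3675.0×1.3007 ≈ 4780 m/s.
Total Δv = 5188 + 4780 = 9968 m/s.

Δv ≈ 9970 m/s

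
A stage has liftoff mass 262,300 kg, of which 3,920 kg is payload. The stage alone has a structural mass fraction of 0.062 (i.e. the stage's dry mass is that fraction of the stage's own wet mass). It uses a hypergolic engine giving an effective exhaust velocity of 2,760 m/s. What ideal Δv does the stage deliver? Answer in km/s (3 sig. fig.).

Δv ≈ 7.11 km/s

Stage wet mass = m₀ − payload = 262,300 − 3,920 = 258,380 kg.
Stage dry mass = ε × stage wet mass = 0.062 × 258,380 = 16,019.6 kg.
Burnout mass m_f = stage dry + payload = 16,019.6 + 3,920 = 19,939.6 kg.
Using Δv = v_e ln(m₀/m_f): Δv = v_e · ln(262,300/19,939.6) = 2760.0 × ln(13.15) = 2760.0 × 2.5768 ≈ 7112 m/s.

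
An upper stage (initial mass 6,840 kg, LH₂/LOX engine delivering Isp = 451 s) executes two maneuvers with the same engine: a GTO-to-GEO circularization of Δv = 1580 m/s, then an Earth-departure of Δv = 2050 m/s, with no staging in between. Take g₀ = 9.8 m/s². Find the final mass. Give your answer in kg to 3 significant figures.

final mass ≈ 3010 kg

v_e = Isp · g₀ = 451 × 9.8 = 4419.8 m/s.
After the first burn: m = 6840 × exp(−1580/4419.8) = 6840 × 0.69944 = 4,784.17 kg.
After the second burn: m = 4,784.17 × exp(−2050/4419.8) = 4,784.17 × 0.62888 = 3,008.67 kg.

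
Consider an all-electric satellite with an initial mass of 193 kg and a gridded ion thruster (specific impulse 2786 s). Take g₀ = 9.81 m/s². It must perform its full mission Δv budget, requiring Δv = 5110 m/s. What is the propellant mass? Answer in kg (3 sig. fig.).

propellant mass ≈ 32.9 kg

v_e = Isp · g₀ = 2786 × 9.81 = 27330.7 m/s.
Rocket equation: m₀/m_f = exp(Δv / v_e) = exp(5110 / 27330.7) = exp(0.1870) = 1.2056.
m_f = 193 / 1.2056 = 160.086 kg, so propellant = m₀ − m_f = 193 − 160.086 = 32.914 kg.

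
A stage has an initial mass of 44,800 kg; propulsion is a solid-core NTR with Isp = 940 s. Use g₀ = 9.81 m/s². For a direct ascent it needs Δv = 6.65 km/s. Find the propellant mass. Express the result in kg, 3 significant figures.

propellant mass ≈ 23000 kg

v_e = Isp · g₀ = 940 × 9.81 = 9221.4 m/s.
From the ideal rocket equation, m₀/m_f = exp(Δv / v_e) = exp(6650 / 9221.4) = exp(0.7211) = 2.0568.
m_f = 44,800 / 2.0568 = 21,781.4 kg, so propellant = m₀ − m_f = 44,800 − 21,781.4 = 23,018.6 kg.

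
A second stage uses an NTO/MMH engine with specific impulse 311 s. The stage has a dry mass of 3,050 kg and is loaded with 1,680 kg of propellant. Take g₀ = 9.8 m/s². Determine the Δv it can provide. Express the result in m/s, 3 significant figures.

Δv ≈ 1340 m/s

v_e = Isp · g₀ = 311 × 9.8 = 3047.8 m/s.
m₀ = m_dry + m_prop = 3,050 + 1,680 = 4,730 kg.
By the Tsiolkovsky rocket equation, Δv = v_e · ln(m₀/m_f) = 3047.8 × ln(1.551) = 3047.8 × 0.4388 ≈ 1337.3 m/s.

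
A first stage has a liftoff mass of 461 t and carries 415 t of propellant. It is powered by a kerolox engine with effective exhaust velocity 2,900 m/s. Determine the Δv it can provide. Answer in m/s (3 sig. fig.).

m_f = m₀ − m_prop = 461 − 415 = 46 t.
By the Tsiolkovsky rocket equation, Δv = v_e · ln(m₀/m_f) = 2900.0 × ln(10.02) = 2900.0 × 2.3048 ≈ 6683.8 m/s.

Δv ≈ 6680 m/s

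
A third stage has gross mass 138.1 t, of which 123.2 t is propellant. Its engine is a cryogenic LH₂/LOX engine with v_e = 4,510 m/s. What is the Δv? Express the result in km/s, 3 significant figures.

m_f = m₀ − m_prop = 138.1 − 123.2 = 14.9 t.
Rocket equation: Δv = v_e · ln(m₀/m_f) = 4510.0 × ln(9.268) = 4510.0 × 2.2266 ≈ 10042.0 m/s.

Δv ≈ 10.0 km/s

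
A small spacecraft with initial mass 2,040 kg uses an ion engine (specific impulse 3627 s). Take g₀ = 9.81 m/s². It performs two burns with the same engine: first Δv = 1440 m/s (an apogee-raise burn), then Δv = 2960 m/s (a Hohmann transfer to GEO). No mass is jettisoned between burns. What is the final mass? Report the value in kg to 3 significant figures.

final mass ≈ 1800 kg

v_e = Isp · g₀ = 3627 × 9.81 = 35580.9 m/s.
After the first burn: m = 2040 × exp(−1440/35580.9) = 2040 × 0.96034 = 1,959.09 kg.
After the second burn: m = 1,959.09 × exp(−2960/35580.9) = 1,959.09 × 0.92018 = 1,802.72 kg.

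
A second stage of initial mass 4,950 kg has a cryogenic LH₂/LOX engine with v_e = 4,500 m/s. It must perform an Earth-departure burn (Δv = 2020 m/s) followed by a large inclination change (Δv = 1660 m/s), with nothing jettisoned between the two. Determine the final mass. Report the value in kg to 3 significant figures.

After the first burn: m = 4950 × exp(−2020/4500.0) = 4950 × 0.63834 = 3,159.78 kg.
After the second burn: m = 3,159.78 × exp(−1660/4500.0) = 3,159.78 × 0.69150 = 2,184.99 kg.

final mass ≈ 2180 kg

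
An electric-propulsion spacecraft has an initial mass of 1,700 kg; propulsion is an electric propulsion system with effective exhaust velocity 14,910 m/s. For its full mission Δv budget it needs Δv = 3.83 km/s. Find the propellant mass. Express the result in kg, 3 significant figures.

m₀/m_f = exp(Δv / v_e) = exp(3830 / 14910.0) = exp(0.2569) = 1.2929.
m_f = 1,700 / 1.2929 = 1,314.87 kg, so propellant = m₀ − m_f = 1,700 − 1,314.87 = 385.13 kg.

propellant mass ≈ 385 kg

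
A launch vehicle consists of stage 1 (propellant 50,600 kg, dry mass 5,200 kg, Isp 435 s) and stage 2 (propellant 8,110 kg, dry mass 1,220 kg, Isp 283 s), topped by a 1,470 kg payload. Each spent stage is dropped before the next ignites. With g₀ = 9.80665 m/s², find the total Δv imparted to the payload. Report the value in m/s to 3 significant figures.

Ignition mass of stage 1 = 50,600+5,200 + 8,110+1,220 + 1,470 = 66,600 kg.
Stage 1: m₀ = 66,600 kg, m_f = 66,600 − 50,600 = 16,000 kg; Δv = 435×9.80665×ln(4.162) = 4265.9×1.4261 ≈ 6084 m/s.
Stage 2: m₀ = 10,800 kg, m_f = 10,800 − 8,110 = 2,690 kg; Δv = 283×9.80665×ln(4.015) = 2775.3×1.3900 ≈ 3858 m/s.
Total Δv = 6084 + 3858 = 9942 m/s.

Δv ≈ 9940 m/s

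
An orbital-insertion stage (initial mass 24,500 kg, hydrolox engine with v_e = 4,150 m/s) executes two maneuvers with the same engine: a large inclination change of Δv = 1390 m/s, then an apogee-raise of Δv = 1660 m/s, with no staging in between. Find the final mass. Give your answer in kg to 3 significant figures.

final mass ≈ 11700 kg

After the first burn: m = 24500 × exp(−1390/4150.0) = 24500 × 0.71538 = 17,526.8 kg.
After the second burn: m = 17,526.8 × exp(−1660/4150.0) = 17,526.8 × 0.67032 = 11,748.6 kg.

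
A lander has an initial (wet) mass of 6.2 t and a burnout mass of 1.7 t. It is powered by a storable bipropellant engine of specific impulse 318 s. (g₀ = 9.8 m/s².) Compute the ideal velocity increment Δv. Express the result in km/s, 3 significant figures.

v_e = Isp · g₀ = 318 × 9.8 = 3116.4 m/s.
Using Δv = v_e ln(m₀/m_f): Δv = v_e · ln(m₀/m_f) = 3116.4 × ln(3.647) = 3116.4 × 1.2939 ≈ 4032.4 m/s.

Δv ≈ 4.03 km/s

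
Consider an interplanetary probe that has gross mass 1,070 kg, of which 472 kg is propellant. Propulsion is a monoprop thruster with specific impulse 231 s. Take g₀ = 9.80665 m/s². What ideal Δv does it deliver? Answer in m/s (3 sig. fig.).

v_e = Isp · g₀ = 231 × 9.80665 = 2265.3 m/s.
m_f = m₀ − m_prop = 1,070 − 472 = 598 kg.
By the Tsiolkovsky rocket equation, Δv = v_e · ln(m₀/m_f) = 2265.3 × ln(1.789) = 2265.3 × 0.5818 ≈ 1318.0 m/s.

Δv ≈ 1320 m/s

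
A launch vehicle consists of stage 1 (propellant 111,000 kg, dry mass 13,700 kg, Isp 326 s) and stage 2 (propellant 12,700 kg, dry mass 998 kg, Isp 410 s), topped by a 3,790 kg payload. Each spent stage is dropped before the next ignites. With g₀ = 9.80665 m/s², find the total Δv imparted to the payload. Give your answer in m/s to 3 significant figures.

Ignition mass of stage 1 = 111,000+13,700 + 12,700+998 + 3,790 = 142,188 kg.
Stage 1: m₀ = 142,188 kg, m_f = 142,188 − 111,000 = 31,188 kg; Δv = 326×9.80665×ln(4.559) = 3197.0×1.5171 ≈ 4850 m/s.
Stage 2: m₀ = 17,488 kg, m_f = 17,488 − 12,700 = 4,788 kg; Δv = 410×9.80665×ln(3.652) = 4020.7×1.2954 ≈ 5208 m/s.
Total Δv = 4850 + 5208 = 10058 m/s.

Δv ≈ 10100 m/s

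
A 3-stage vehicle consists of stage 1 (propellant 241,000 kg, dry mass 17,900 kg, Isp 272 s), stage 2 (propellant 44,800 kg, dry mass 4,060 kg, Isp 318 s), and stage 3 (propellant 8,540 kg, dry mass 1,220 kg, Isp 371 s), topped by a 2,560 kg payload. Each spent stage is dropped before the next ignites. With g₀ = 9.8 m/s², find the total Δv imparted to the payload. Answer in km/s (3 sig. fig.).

Δv ≈ 12.1 km/s

Ignition mass of stage 1 = 241,000+17,900 + 44,800+4,060 + 8,540+1,220 + 2,560 = 320,080 kg.
Stage 1: m₀ = 320,080 kg, m_f = 320,080 − 241,000 = 79,080 kg; Δv = 272×9.8×ln(4.048) = 2665.6×1.3981 ≈ 3727 m/s.
Stage 2: m₀ = 61,180 kg, m_f = 61,180 − 44,800 = 16,380 kg; Δv = 318×9.8×ln(3.735) = 3116.4×1.3178 ≈ 4107 m/s.
Stage 3: m₀ = 12,320 kg, m_f = 12,320 − 8,540 = 3,780 kg; Δv = 371×9.8×ln(3.259) = 3635.8×1.1815 ≈ 4296 m/s.
Total Δv = 3727 + 4107 + 4296 = 12130 m/s.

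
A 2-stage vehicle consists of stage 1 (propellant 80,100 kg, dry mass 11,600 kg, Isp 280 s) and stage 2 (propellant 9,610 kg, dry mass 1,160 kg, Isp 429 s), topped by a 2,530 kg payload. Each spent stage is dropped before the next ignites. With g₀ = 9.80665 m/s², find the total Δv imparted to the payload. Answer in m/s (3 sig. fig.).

Ignition mass of stage 1 = 80,100+11,600 + 9,610+1,160 + 2,530 = 105,000 kg.
Stage 1: m₀ = 105,000 kg, m_f = 105,000 − 80,100 = 24,900 kg; Δv = 280×9.80665×ln(4.217) = 2745.9×1.4391 ≈ 3952 m/s.
Stage 2: m₀ = 13,300 kg, m_f = 13,300 − 9,610 = 3,690 kg; Δv = 429×9.80665×ln(3.604) = 4207.1×1.2821 ≈ 5394 m/s.
Total Δv = 3952 + 5394 = 9346 m/s.

Δv ≈ 9350 m/s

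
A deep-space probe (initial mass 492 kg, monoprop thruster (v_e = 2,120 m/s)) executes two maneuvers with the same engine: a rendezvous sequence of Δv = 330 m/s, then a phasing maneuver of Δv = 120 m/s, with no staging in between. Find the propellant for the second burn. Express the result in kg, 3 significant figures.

After the first burn: m = 492 × exp(−330/2120.0) = 492 × 0.85585 = 421.078 kg.
After the second burn: m = 421.078 × exp(−120/2120.0) = 421.078 × 0.94497 = 397.906 kg.
Second-burn propellant = 421.078 − 397.906 = 23.172 kg.

propellant for the second burn ≈ 23.2 kg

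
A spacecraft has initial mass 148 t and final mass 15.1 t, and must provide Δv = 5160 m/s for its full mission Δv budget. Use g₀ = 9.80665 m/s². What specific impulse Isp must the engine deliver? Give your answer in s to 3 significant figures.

Isp ≈ 231 s

ln(m₀/m_f) = ln(148000/15100) = ln(9.801) = 2.2825.
v_e = Δv / ln(m₀/m_f) = 5160 / 2.2825 = 2260.7 m/s.
Isp = v_e / g₀ = 2260.7 / 9.80665 = 230.5 s.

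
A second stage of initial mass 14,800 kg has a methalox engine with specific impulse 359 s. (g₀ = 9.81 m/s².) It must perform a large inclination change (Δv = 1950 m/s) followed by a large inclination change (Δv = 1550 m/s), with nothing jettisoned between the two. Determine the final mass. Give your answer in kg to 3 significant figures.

v_e = Isp · g₀ = 359 × 9.81 = 3521.8 m/s.
After the first burn: m = 14800 × exp(−1950/3521.8) = 14800 × 0.57482 = 8,507.34 kg.
After the second burn: m = 8,507.34 × exp(−1550/3521.8) = 8,507.34 × 0.64396 = 5,478.39 kg.

final mass ≈ 5480 kg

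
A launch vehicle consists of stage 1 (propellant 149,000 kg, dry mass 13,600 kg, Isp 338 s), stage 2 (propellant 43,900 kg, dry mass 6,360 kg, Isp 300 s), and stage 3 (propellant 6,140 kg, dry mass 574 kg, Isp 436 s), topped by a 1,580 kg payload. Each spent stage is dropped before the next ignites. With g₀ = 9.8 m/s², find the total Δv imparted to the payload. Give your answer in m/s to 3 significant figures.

Δv ≈ 13500 m/s

Ignition mass of stage 1 = 149,000+13,600 + 43,900+6,360 + 6,140+574 + 1,580 = 221,154 kg.
Stage 1: m₀ = 221,154 kg, m_f = 221,154 − 149,000 = 72,154 kg; Δv = 338×9.8×ln(3.065) = 3312.4×1.1201 ≈ 3710 m/s.
Stage 2: m₀ = 58,554 kg, m_f = 58,554 − 43,900 = 14,654 kg; Δv = 300×9.8×ln(3.996) = 2940.0×1.3852 ≈ 4073 m/s.
Stage 3: m₀ = 8,294 kg, m_f = 8,294 − 6,140 = 2,154 kg; Δv = 436×9.8×ln(3.851) = 4272.8×1.3482 ≈ 5761 m/s.
Total Δv = 3710 + 4073 + 5761 = 13544 m/s.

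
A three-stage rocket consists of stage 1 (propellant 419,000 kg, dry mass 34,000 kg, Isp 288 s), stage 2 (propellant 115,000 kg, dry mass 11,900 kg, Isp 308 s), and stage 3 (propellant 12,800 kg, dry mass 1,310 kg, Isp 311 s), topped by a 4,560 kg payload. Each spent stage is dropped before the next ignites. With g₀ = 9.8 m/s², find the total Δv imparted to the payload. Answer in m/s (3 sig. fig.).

Δv ≈ 11600 m/s

Ignition mass of stage 1 = 419,000+34,000 + 115,000+11,900 + 12,800+1,310 + 4,560 = 598,570 kg.
Stage 1: m₀ = 598,570 kg, m_f = 598,570 − 419,000 = 179,570 kg; Δv = 288×9.8×ln(3.333) = 2822.4×1.2040 ≈ 3398 m/s.
Stage 2: m₀ = 145,570 kg, m_f = 145,570 − 115,000 = 30,570 kg; Δv = 308×9.8×ln(4.762) = 3018.4×1.5606 ≈ 4711 m/s.
Stage 3: m₀ = 18,670 kg, m_f = 18,670 − 12,800 = 5,870 kg; Δv = 311×9.8×ln(3.181) = 3047.8×1.1571 ≈ 3526 m/s.
Total Δv = 3398 + 4711 + 3526 = 11635 m/s.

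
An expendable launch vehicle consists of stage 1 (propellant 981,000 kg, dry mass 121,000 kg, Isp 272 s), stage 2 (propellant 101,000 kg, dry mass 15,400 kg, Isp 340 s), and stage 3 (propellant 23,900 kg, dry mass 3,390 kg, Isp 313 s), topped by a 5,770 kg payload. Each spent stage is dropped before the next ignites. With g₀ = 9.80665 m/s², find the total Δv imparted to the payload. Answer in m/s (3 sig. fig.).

Ignition mass of stage 1 = 981,000+121,000 + 101,000+15,400 + 23,900+3,390 + 5,770 = 1,251,460 kg.
Stage 1: m₀ = 1,251,460 kg, m_f = 1,251,460 − 981,000 = 270,460 kg; Δv = 272×9.80665×ln(4.627) = 2667.4×1.5319 ≈ 4086 m/s.
Stage 2: m₀ = 149,460 kg, m_f = 149,460 − 101,000 = 48,460 kg; Δv = 340×9.80665×ln(3.084) = 3334.3×1.1263 ≈ 3755 m/s.
Stage 3: m₀ = 33,060 kg, m_f = 33,060 − 23,900 = 9,160 kg; Δv = 313×9.80665×ln(3.609) = 3069.5×1.2835 ≈ 3940 m/s.
Total Δv = 4086 + 3755 + 3940 = 11781 m/s.

Δv ≈ 11800 m/s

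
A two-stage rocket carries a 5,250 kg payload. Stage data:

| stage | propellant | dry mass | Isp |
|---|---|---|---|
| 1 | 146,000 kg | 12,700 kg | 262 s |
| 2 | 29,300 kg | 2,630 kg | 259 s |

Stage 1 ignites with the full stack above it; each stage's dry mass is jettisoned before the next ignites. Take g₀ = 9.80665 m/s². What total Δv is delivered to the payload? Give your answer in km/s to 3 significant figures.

Δv ≈ 7.46 km/s

Ignition mass of stage 1 = 146,000+12,700 + 29,300+2,630 + 5,250 = 195,880 kg.
Stage 1: m₀ = 195,880 kg, m_f = 195,880 − 146,000 = 49,880 kg; Δv = 262×9.80665×ln(3.927) = 2569.3×1.3679 ≈ 3515 m/s.
Stage 2: m₀ = 37,180 kg, m_f = 37,180 − 29,300 = 7,880 kg; Δv = 259×9.80665×ln(4.718) = 2539.9×1.5514 ≈ 3941 m/s.
Total Δv = 3515 + 3941 = 7456 m/s.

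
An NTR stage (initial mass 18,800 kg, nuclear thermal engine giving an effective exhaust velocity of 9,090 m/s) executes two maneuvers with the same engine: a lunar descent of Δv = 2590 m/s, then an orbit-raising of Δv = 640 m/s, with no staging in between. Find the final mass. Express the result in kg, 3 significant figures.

final mass ≈ 13200 kg

After the first burn: m = 18800 × exp(−2590/9090.0) = 18800 × 0.75207 = 14,138.9 kg.
After the second burn: m = 14,138.9 × exp(−640/9090.0) = 14,138.9 × 0.93201 = 13,177.6 kg.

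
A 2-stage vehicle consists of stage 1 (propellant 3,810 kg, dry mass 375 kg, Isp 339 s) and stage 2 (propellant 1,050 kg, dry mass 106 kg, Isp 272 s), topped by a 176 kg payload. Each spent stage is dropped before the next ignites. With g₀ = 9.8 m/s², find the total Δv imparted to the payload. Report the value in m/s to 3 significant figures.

Ignition mass of stage 1 = 3,810+375 + 1,050+106 + 176 = 5,517 kg.
Stage 1: m₀ = 5,517 kg, m_f = 5,517 − 3,810 = 1,707 kg; Δv = 339×9.8×ln(3.232) = 3322.2×1.1731 ≈ 3897 m/s.
Stage 2: m₀ = 1,332 kg, m_f = 1,332 − 1,050 = 282 kg; Δv = 272×9.8×ln(4.723) = 2665.6×1.5525 ≈ 4138 m/s.
Total Δv = 3897 + 4138 = 8035 m/s.

Δv ≈ 8040 m/s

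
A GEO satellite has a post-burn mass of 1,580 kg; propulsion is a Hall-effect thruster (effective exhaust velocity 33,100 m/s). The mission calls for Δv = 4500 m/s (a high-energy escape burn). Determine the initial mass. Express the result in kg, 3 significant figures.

m₀/m_f = exp(Δv / v_e) = exp(4500 / 33100.0) = exp(0.1360) = 1.1456.
m₀ = m_f × 1.1456 = 1,580 × 1.1456 = 1,810.05 kg.

initial mass ≈ 1810 kg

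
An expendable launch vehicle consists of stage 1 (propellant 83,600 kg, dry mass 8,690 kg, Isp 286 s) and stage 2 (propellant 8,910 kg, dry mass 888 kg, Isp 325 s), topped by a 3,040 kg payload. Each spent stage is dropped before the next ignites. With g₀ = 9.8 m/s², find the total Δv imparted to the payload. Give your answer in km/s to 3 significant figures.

Δv ≈ 8.22 km/s

Ignition mass of stage 1 = 83,600+8,690 + 8,910+888 + 3,040 = 105,128 kg.
Stage 1: m₀ = 105,128 kg, m_f = 105,128 − 83,600 = 21,528 kg; Δv = 286×9.8×ln(4.883) = 2802.8×1.5858 ≈ 4445 m/s.
Stage 2: m₀ = 12,838 kg, m_f = 12,838 − 8,910 = 3,928 kg; Δv = 325×9.8×ln(3.268) = 3185.0×1.1843 ≈ 3772 m/s.
Total Δv = 4445 + 3772 = 8217 m/s.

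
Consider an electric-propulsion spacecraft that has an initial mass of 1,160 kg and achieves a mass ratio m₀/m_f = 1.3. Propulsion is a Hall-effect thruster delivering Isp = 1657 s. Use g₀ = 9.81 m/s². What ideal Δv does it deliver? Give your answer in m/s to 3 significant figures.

v_e = Isp · g₀ = 1657 × 9.81 = 16255.2 m/s.
Δv = v_e · ln(1.3) = 16255.2 × 0.2624 ≈ 4264.8 m/s.

Δv ≈ 4260 m/s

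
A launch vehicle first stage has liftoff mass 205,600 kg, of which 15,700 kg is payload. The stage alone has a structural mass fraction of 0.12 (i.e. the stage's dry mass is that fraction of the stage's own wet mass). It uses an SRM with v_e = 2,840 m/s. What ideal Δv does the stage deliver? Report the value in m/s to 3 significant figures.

Δv ≈ 4760 m/s

Stage wet mass = m₀ − payload = 205,600 − 15,700 = 189,900 kg.
Stage dry mass = ε × stage wet mass = 0.12 × 189,900 = 22,788 kg.
Burnout mass m_f = stage dry + payload = 22,788 + 15,700 = 38,488 kg.
Δv = v_e · ln(205,600/38,488) = 2840.0 × ln(5.342) = 2840.0 × 1.6756 ≈ 4759 m/s.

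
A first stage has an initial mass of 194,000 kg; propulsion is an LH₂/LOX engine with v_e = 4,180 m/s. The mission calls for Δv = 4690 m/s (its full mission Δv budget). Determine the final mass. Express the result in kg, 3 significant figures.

final mass ≈ 63200 kg

m₀/m_f = exp(Δv / v_e) = exp(4690 / 4180.0) = exp(1.1220) = 3.0710.
m_f = m₀ / 3.0710 = 194,000 / 3.0710 = 63,171.6 kg.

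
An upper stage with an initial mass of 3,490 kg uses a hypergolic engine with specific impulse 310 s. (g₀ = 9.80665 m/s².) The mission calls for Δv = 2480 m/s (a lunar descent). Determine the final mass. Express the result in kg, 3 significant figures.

final mass ≈ 1540 kg

v_e = Isp · g₀ = 310 × 9.80665 = 3040.1 m/s.
From the ideal rocket equation, m₀/m_f = exp(Δv / v_e) = exp(2480 / 3040.1) = exp(0.8158) = 2.2609.
m_f = m₀ / 2.2609 = 3,490 / 2.2609 = 1,543.63 kg.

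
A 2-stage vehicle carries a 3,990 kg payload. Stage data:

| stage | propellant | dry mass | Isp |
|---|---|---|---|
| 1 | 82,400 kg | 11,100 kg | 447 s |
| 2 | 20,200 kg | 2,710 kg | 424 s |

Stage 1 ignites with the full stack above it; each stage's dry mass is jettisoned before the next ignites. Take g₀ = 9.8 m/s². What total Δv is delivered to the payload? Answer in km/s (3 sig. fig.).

Δv ≈ 10.8 km/s

Ignition mass of stage 1 = 82,400+11,100 + 20,200+2,710 + 3,990 = 120,400 kg.
Stage 1: m₀ = 120,400 kg, m_f = 120,400 − 82,400 = 38,000 kg; Δv = 447×9.8×ln(3.168) = 4380.6×1.1532 ≈ 5052 m/s.
Stage 2: m₀ = 26,900 kg, m_f = 26,900 − 20,200 = 6,700 kg; Δv = 424×9.8×ln(4.015) = 4155.2×1.3900 ≈ 5776 m/s.
Total Δv = 5052 + 5776 = 10828 m/s.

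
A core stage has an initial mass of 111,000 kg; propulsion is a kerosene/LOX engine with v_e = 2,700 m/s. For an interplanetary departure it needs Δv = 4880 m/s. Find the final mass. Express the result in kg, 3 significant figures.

final mass ≈ 18200 kg

Rocket equation: m₀/m_f = exp(Δv / v_e) = exp(4880 / 2700.0) = exp(1.8074) = 6.0946.
m_f = m₀ / 6.0946 = 111,000 / 6.0946 = 18,212.8 kg.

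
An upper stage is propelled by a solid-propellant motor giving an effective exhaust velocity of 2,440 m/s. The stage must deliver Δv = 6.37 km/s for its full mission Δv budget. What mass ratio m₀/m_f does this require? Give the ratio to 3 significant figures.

By the Tsiolkovsky rocket equation, m₀/m_f = exp(Δv / v_e) = exp(6370 / 2440.0) = exp(2.6107) = 13.6080.

mass ratio ≈ 13.6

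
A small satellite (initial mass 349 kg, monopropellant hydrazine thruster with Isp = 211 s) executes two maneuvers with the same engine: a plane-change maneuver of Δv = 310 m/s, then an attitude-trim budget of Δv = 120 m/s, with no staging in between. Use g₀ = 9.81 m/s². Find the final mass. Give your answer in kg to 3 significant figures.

v_e = Isp · g₀ = 211 × 9.81 = 2069.9 m/s.
After the first burn: m = 349 × exp(−310/2069.9) = 349 × 0.86091 = 300.458 kg.
After the second burn: m = 300.458 × exp(−120/2069.9) = 300.458 × 0.94367 = 283.533 kg.

final mass ≈ 284 kg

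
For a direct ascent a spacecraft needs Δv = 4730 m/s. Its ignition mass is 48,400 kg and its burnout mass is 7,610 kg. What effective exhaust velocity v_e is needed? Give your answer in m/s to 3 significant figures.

v_e ≈ 2560 m/s

ln(m₀/m_f) = ln(48400/7610) = ln(6.36) = 1.8500.
Using Δv = v_e ln(m₀/m_f): v_e = Δv / ln(m₀/m_f) = 4730 / 1.8500 = 2556.7 m/s.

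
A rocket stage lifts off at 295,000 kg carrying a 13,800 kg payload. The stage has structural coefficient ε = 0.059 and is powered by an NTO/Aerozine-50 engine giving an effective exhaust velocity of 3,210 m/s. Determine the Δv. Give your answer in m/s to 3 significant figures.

Stage wet mass = m₀ − payload = 295,000 − 13,800 = 281,200 kg.
Stage dry mass = ε × stage wet mass = 0.059 × 281,200 = 16,590.8 kg.
Burnout mass m_f = stage dry + payload = 16,590.8 + 13,800 = 30,390.8 kg.
Rocket equation: Δv = v_e · ln(295,000/30,390.8) = 3210.0 × ln(9.707) = 3210.0 × 2.2728 ≈ 7296 m/s.

Δv ≈ 7300 m/s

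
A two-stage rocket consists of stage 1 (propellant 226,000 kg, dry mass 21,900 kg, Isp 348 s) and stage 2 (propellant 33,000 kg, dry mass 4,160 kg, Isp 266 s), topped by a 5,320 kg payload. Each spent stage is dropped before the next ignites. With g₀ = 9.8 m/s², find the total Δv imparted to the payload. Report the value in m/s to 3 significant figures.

Ignition mass of stage 1 = 226,000+21,900 + 33,000+4,160 + 5,320 = 290,380 kg.
Stage 1: m₀ = 290,380 kg, m_f = 290,380 − 226,000 = 64,380 kg; Δv = 348×9.8×ln(4.51) = 3410.4×1.5064 ≈ 5137 m/s.
Stage 2: m₀ = 42,480 kg, m_f = 42,480 − 33,000 = 9,480 kg; Δv = 266×9.8×ln(4.481) = 2606.8×1.4998 ≈ 3910 m/s.
Total Δv = 5137 + 3910 = 9047 m/s.

Δv ≈ 9050 m/s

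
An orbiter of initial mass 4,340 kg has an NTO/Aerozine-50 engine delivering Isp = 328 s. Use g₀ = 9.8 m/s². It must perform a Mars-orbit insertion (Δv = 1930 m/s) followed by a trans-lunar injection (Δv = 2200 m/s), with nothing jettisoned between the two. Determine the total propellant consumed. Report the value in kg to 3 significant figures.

v_e = Isp · g₀ = 328 × 9.8 = 3214.4 m/s.
After the first burn: m = 4340 × exp(−1930/3214.4) = 4340 × 0.54858 = 2,380.84 kg.
After the second burn: m = 2,380.84 × exp(−2200/3214.4) = 2,380.84 × 0.50438 = 1,200.85 kg.
Total propellant = m₀ − m_final = 4340 − 1,200.85 = 3,139.15 kg.

total propellant consumed ≈ 3140 kg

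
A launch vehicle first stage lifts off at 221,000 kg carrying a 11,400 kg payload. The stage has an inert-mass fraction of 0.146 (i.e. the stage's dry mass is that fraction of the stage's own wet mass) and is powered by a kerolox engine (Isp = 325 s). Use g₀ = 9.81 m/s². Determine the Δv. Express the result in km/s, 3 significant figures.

Δv ≈ 5.29 km/s

Stage wet mass = m₀ − payload = 221,000 − 11,400 = 209,600 kg.
Stage dry mass = ε × stage wet mass = 0.146 × 209,600 = 30,601.6 kg.
Burnout mass m_f = stage dry + payload = 30,601.6 + 11,400 = 42,001.6 kg.
v_e = Isp · g₀ = 325 × 9.81 = 3188.2 m/s.
Δv = v_e · ln(221,000/42,001.6) = 3188.2 × ln(5.262) = 3188.2 × 1.6605 ≈ 5294 m/s.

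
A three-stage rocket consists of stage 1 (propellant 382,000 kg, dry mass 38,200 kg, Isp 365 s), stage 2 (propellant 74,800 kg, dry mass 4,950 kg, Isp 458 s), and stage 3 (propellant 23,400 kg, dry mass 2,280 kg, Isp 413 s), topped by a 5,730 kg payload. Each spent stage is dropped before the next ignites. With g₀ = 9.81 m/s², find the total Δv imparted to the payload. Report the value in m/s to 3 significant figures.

Δv ≈ 15100 m/s

Ignition mass of stage 1 = 382,000+38,200 + 74,800+4,950 + 23,400+2,280 + 5,730 = 531,360 kg.
Stage 1: m₀ = 531,360 kg, m_f = 531,360 − 382,000 = 149,360 kg; Δv = 365×9.81×ln(3.558) = 3580.7×1.2691 ≈ 4544 m/s.
Stage 2: m₀ = 111,160 kg, m_f = 111,160 − 74,800 = 36,360 kg; Δv = 458×9.81×ln(3.057) = 4493.0×1.1175 ≈ 5021 m/s.
Stage 3: m₀ = 31,410 kg, m_f = 31,410 − 23,400 = 8,010 kg; Δv = 413×9.81×ln(3.921) = 4051.5×1.3664 ≈ 5536 m/s.
Total Δv = 4544 + 5021 + 5536 = 15101 m/s.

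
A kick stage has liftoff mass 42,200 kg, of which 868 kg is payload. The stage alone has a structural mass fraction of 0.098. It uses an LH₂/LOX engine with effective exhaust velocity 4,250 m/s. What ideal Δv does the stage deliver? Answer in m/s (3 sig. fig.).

Δv ≈ 9130 m/s

Stage wet mass = m₀ − payload = 42,200 − 868 = 41,332 kg.
Stage dry mass = ε × stage wet mass = 0.098 × 41,332 = 4,050.54 kg.
Burnout mass m_f = stage dry + payload = 4,050.54 + 868 = 4,918.54 kg.
Δv = v_e · ln(42,200/4,918.54) = 4250.0 × ln(8.58) = 4250.0 × 2.1494 ≈ 9135 m/s.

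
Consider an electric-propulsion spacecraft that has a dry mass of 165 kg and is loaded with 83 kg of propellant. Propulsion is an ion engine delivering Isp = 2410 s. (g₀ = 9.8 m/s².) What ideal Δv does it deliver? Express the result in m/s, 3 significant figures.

Δv ≈ 9620 m/s

v_e = Isp · g₀ = 2410 × 9.8 = 23618.0 m/s.
m₀ = m_dry + m_prop = 165 + 83 = 248 kg.
Δv = v_e · ln(m₀/m_f) = 23618.0 × ln(1.503) = 23618.0 × 0.4075 ≈ 9623.9 m/s.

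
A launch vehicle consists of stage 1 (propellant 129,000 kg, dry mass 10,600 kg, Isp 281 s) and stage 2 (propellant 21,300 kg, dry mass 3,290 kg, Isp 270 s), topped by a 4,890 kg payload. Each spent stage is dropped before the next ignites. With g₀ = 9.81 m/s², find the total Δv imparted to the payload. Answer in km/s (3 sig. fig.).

Ignition mass of stage 1 = 129,000+10,600 + 21,300+3,290 + 4,890 = 169,080 kg.
Stage 1: m₀ = 169,080 kg, m_f = 169,080 − 129,000 = 40,080 kg; Δv = 281×9.81×ln(4.219) = 2756.6×1.4395 ≈ 3968 m/s.
Stage 2: m₀ = 29,480 kg, m_f = 29,480 − 21,300 = 8,180 kg; Δv = 270×9.81×ln(3.604) = 2648.7×1.2820 ≈ 3396 m/s.
Total Δv = 3968 + 3396 = 7364 m/s.

Δv ≈ 7.36 km/s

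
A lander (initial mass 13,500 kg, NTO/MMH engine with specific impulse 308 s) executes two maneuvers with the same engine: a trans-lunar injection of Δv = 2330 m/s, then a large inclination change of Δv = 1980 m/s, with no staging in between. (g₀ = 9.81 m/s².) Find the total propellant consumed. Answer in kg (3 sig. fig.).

v_e = Isp · g₀ = 308 × 9.81 = 3021.5 m/s.
After the first burn: m = 13500 × exp(−2330/3021.5) = 13500 × 0.46248 = 6,243.48 kg.
After the second burn: m = 6,243.48 × exp(−1980/3021.5) = 6,243.48 × 0.51928 = 3,242.11 kg.
Total propellant = m₀ − m_final = 13500 − 3,242.11 = 10,257.89 kg.

total propellant consumed ≈ 10300 kg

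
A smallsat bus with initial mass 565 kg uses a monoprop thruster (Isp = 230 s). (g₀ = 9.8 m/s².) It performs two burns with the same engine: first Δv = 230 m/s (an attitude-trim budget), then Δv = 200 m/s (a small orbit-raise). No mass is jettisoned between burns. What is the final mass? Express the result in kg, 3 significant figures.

final mass ≈ 467 kg

v_e = Isp · g₀ = 230 × 9.8 = 2254.0 m/s.
After the first burn: m = 565 × exp(−230/2254.0) = 565 × 0.90299 = 510.189 kg.
After the second burn: m = 510.189 × exp(−200/2254.0) = 510.189 × 0.91509 = 466.869 kg.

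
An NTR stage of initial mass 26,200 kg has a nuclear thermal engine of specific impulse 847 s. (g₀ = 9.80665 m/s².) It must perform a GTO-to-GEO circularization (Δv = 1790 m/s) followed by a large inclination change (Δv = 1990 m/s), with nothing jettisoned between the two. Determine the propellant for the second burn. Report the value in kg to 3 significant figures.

v_e = Isp · g₀ = 847 × 9.80665 = 8306.2 m/s.
After the first burn: m = 26200 × exp(−1790/8306.2) = 26200 × 0.80614 = 21,120.9 kg.
After the second burn: m = 21,120.9 × exp(−1990/8306.2) = 21,120.9 × 0.78696 = 16,621.3 kg.
Second-burn propellant = 21,120.9 − 16,621.3 = 4,499.6 kg.

propellant for the second burn ≈ 4500 kg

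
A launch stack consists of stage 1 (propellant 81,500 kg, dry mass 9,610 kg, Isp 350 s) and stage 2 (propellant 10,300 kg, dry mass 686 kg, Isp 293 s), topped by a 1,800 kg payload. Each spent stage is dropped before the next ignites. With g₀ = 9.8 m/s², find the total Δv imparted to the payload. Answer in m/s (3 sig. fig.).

Δv ≈ 9970 m/s

Ignition mass of stage 1 = 81,500+9,610 + 10,300+686 + 1,800 = 103,896 kg.
Stage 1: m₀ = 103,896 kg, m_f = 103,896 − 81,500 = 22,396 kg; Δv = 350×9.8×ln(4.639) = 3430.0×1.5345 ≈ 5263 m/s.
Stage 2: m₀ = 12,786 kg, m_f = 12,786 − 10,300 = 2,486 kg; Δv = 293×9.8×ln(5.143) = 2871.4×1.6377 ≈ 4702 m/s.
Total Δv = 5263 + 4702 = 9965 m/s.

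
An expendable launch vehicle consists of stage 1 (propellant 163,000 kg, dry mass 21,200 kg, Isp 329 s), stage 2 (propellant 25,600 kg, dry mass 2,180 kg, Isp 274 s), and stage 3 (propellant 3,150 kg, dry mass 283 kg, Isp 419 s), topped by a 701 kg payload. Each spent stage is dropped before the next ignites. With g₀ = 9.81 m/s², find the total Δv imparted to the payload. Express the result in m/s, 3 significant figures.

Ignition mass of stage 1 = 163,000+21,200 + 25,600+2,180 + 3,150+283 + 701 = 216,114 kg.
Stage 1: m₀ = 216,114 kg, m_f = 216,114 − 163,000 = 53,114 kg; Δv = 329×9.81×ln(4.069) = 3227.5×1.4034 ≈ 4529 m/s.
Stage 2: m₀ = 31,914 kg, m_f = 31,914 − 25,600 = 6,314 kg; Δv = 274×9.81×ln(5.054) = 2687.9×1.6203 ≈ 4355 m/s.
Stage 3: m₀ = 4,134 kg, m_f = 4,134 − 3,150 = 984 kg; Δv = 419×9.81×ln(4.201) = 4110.4×1.4354 ≈ 5900 m/s.
Total Δv = 4529 + 4355 + 5900 = 14784 m/s.

Δv ≈ 14800 m/s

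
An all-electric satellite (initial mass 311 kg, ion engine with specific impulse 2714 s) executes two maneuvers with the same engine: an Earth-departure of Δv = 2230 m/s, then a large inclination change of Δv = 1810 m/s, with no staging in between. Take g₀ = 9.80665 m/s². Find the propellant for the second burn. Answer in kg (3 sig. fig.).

propellant for the second burn ≈ 18.8 kg

v_e = Isp · g₀ = 2714 × 9.80665 = 26615.2 m/s.
After the first burn: m = 311 × exp(−2230/26615.2) = 311 × 0.91963 = 286.005 kg.
After the second burn: m = 286.005 × exp(−1810/26615.2) = 286.005 × 0.93425 = 267.2 kg.
Second-burn propellant = 286.005 − 267.2 = 18.805 kg.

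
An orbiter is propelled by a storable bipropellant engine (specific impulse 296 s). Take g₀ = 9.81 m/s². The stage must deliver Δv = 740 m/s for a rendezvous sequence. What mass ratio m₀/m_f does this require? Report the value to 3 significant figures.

mass ratio ≈ 1.29

v_e = Isp · g₀ = 296 × 9.81 = 2903.8 m/s.
Using Δv = v_e ln(m₀/m_f): m₀/m_f = exp(Δv / v_e) = exp(740 / 2903.8) = exp(0.2548) = 1.2903.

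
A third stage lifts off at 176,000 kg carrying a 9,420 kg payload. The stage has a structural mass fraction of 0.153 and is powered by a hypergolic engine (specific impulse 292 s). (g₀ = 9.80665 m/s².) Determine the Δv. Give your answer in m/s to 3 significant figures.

Δv ≈ 4630 m/s

Stage wet mass = m₀ − payload = 176,000 − 9,420 = 166,580 kg.
Stage dry mass = ε × stage wet mass = 0.153 × 166,580 = 25,486.7 kg.
Burnout mass m_f = stage dry + payload = 25,486.7 + 9,420 = 34,906.7 kg.
v_e = Isp · g₀ = 292 × 9.80665 = 2863.5 m/s.
Using Δv = v_e ln(m₀/m_f): Δv = v_e · ln(176,000/34,906.7) = 2863.5 × ln(5.042) = 2863.5 × 1.6178 ≈ 4633 m/s.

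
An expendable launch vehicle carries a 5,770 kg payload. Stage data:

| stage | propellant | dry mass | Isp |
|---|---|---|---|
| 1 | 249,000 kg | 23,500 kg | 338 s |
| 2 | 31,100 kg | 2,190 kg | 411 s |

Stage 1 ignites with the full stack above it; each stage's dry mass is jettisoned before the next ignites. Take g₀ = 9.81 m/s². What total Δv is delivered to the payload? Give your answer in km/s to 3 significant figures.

Ignition mass of stage 1 = 249,000+23,500 + 31,100+2,190 + 5,770 = 311,560 kg.
Stage 1: m₀ = 311,560 kg, m_f = 311,560 − 249,000 = 62,560 kg; Δv = 338×9.81×ln(4.98) = 3315.8×1.6055 ≈ 5323 m/s.
Stage 2: m₀ = 39,060 kg, m_f = 39,060 − 31,100 = 7,960 kg; Δv = 411×9.81×ln(4.907) = 4031.9×1.5907 ≈ 6413 m/s.
Total Δv = 5323 + 6413 = 11736 m/s.

Δv ≈ 11.7 km/s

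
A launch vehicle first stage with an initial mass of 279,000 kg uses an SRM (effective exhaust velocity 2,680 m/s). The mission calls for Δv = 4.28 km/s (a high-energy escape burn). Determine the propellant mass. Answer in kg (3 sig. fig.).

propellant mass ≈ 223000 kg

m₀/m_f = exp(Δv / v_e) = exp(4280 / 2680.0) = exp(1.5970) = 4.9383.
m_f = 279,000 / 4.9383 = 56,497.2 kg, so propellant = m₀ − m_f = 279,000 − 56,497.2 = 222,502.8 kg.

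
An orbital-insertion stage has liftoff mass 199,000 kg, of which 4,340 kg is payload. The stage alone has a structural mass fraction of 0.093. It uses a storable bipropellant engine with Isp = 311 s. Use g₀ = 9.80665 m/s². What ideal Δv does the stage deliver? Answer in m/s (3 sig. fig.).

Stage wet mass = m₀ − payload = 199,000 − 4,340 = 194,660 kg.
Stage dry mass = ε × stage wet mass = 0.093 × 194,660 = 18,103.4 kg.
Burnout mass m_f = stage dry + payload = 18,103.4 + 4,340 = 22,443.4 kg.
v_e = Isp · g₀ = 311 × 9.80665 = 3049.9 m/s.
Δv = v_e · ln(199,000/22,443.4) = 3049.9 × ln(8.867) = 3049.9 × 2.1823 ≈ 6656 m/s.

Δv ≈ 6660 m/s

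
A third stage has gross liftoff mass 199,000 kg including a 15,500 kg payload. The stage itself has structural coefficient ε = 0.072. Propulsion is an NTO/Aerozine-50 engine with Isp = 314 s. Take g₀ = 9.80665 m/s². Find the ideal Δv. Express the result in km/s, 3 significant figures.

Δv ≈ 5.96 km/s

Stage wet mass = m₀ − payload = 199,000 − 15,500 = 183,500 kg.
Stage dry mass = ε × stage wet mass = 0.072 × 183,500 = 13,212 kg.
Burnout mass m_f = stage dry + payload = 13,212 + 15,500 = 28,712 kg.
v_e = Isp · g₀ = 314 × 9.80665 = 3079.3 m/s.
Δv = v_e · ln(199,000/28,712) = 3079.3 × ln(6.931) = 3079.3 × 1.9360 ≈ 5961 m/s.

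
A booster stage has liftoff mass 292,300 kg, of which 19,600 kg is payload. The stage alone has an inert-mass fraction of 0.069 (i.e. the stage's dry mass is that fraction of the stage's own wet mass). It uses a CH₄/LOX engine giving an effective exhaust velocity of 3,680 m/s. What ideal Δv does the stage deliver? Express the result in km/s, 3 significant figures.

Δv ≈ 7.47 km/s

Stage wet mass = m₀ − payload = 292,300 − 19,600 = 272,700 kg.
Stage dry mass = ε × stage wet mass = 0.069 × 272,700 = 18,816.3 kg.
Burnout mass m_f = stage dry + payload = 18,816.3 + 19,600 = 38,416.3 kg.
Δv = v_e · ln(292,300/38,416.3) = 3680.0 × ln(7.609) = 3680.0 × 2.0293 ≈ 7468 m/s.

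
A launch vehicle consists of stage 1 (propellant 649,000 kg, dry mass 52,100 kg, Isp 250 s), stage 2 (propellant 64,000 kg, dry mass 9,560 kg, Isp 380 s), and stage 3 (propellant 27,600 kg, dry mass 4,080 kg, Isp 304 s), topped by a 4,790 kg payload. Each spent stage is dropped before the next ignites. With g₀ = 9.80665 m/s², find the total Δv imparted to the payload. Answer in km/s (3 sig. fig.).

Δv ≈ 11.4 km/s

Ignition mass of stage 1 = 649,000+52,100 + 64,000+9,560 + 27,600+4,080 + 4,790 = 811,130 kg.
Stage 1: m₀ = 811,130 kg, m_f = 811,130 − 649,000 = 162,130 kg; Δv = 250×9.80665×ln(5.003) = 2451.7×1.6100 ≈ 3947 m/s.
Stage 2: m₀ = 110,030 kg, m_f = 110,030 − 64,000 = 46,030 kg; Δv = 380×9.80665×ln(2.39) = 3726.5×0.8715 ≈ 3248 m/s.
Stage 3: m₀ = 36,470 kg, m_f = 36,470 − 27,600 = 8,870 kg; Δv = 304×9.80665×ln(4.112) = 2981.2×1.4138 ≈ 4215 m/s.
Total Δv = 3947 + 3248 + 4215 = 11410 m/s.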